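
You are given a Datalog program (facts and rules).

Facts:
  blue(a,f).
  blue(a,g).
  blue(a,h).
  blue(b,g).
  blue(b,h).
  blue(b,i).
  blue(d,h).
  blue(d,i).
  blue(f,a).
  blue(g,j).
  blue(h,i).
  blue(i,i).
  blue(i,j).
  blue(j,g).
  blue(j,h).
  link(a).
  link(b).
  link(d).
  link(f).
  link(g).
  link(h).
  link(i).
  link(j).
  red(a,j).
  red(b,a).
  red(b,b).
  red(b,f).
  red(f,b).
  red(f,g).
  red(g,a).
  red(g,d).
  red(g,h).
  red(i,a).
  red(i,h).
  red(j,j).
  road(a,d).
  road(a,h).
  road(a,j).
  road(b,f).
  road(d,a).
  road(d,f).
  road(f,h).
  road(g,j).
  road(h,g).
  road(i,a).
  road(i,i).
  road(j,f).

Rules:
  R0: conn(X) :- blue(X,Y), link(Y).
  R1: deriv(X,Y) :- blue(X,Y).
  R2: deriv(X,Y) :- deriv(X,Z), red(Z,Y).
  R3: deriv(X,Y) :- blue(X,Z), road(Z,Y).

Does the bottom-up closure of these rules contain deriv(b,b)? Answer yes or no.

round 1: derive deriv(a,f) via R1 from blue(a,f)
round 1: derive deriv(a,g) via R1 from blue(a,g)
round 1: derive deriv(a,h) via R1 from blue(a,h)
round 1: derive deriv(b,g) via R1 from blue(b,g)
round 1: derive deriv(b,h) via R1 from blue(b,h)
round 1: derive deriv(b,i) via R1 from blue(b,i)
round 1: derive deriv(d,h) via R1 from blue(d,h)
round 1: derive deriv(d,i) via R1 from blue(d,i)
round 1: derive deriv(f,a) via R1 from blue(f,a)
round 1: derive deriv(g,j) via R1 from blue(g,j)
round 1: derive deriv(h,i) via R1 from blue(h,i)
round 1: derive deriv(i,i) via R1 from blue(i,i)
round 1: derive deriv(i,j) via R1 from blue(i,j)
round 1: derive deriv(j,g) via R1 from blue(j,g)
round 1: derive deriv(j,h) via R1 from blue(j,h)
round 1: derive deriv(a,j) via R3 from blue(a,g), road(g,j)
round 1: derive deriv(b,a) via R3 from blue(b,i), road(i,a)
round 1: derive deriv(b,j) via R3 from blue(b,g), road(g,j)
round 1: derive deriv(d,a) via R3 from blue(d,i), road(i,a)
round 1: derive deriv(d,g) via R3 from blue(d,h), road(h,g)
round 1: derive deriv(f,d) via R3 from blue(f,a), road(a,d)
round 1: derive deriv(f,h) via R3 from blue(f,a), road(a,h)
round 1: derive deriv(f,j) via R3 from blue(f,a), road(a,j)
round 1: derive deriv(g,f) via R3 from blue(g,j), road(j,f)
round 1: derive deriv(h,a) via R3 from blue(h,i), road(i,a)
round 1: derive deriv(i,a) via R3 from blue(i,i), road(i,a)
round 1: derive deriv(i,f) via R3 from blue(i,j), road(j,f)
round 1: derive deriv(j,j) via R3 from blue(j,g), road(g,j)
round 2: derive deriv(a,a) via R2 from deriv(a,g), red(g,a)
round 2: derive deriv(a,b) via R2 from deriv(a,f), red(f,b)
round 2: derive deriv(a,d) via R2 from deriv(a,g), red(g,d)
round 2: derive deriv(b,d) via R2 from deriv(b,g), red(g,d)
round 2: derive deriv(d,d) via R2 from deriv(d,g), red(g,d)
round 2: derive deriv(d,j) via R2 from deriv(d,a), red(a,j)
round 2: derive deriv(g,b) via R2 from deriv(g,f), red(f,b)
round 2: derive deriv(g,g) via R2 from deriv(g,f), red(f,g)
round 2: derive deriv(h,h) via R2 from deriv(h,i), red(i,h)
round 2: derive deriv(h,j) via R2 from deriv(h,a), red(a,j)
round 2: derive deriv(i,b) via R2 from deriv(i,f), red(f,b)
round 2: derive deriv(i,g) via R2 from deriv(i,f), red(f,g)
round 2: derive deriv(i,h) via R2 from deriv(i,i), red(i,h)
round 2: derive deriv(j,a) via R2 from deriv(j,g), red(g,a)
round 2: derive deriv(j,d) via R2 from deriv(j,g), red(g,d)
round 3: derive deriv(g,a) via R2 from deriv(g,b), red(b,a)
round 3: derive deriv(g,d) via R2 from deriv(g,g), red(g,d)
round 3: derive deriv(g,h) via R2 from deriv(g,g), red(g,h)
round 3: derive deriv(i,d) via R2 from deriv(i,g), red(g,d)

no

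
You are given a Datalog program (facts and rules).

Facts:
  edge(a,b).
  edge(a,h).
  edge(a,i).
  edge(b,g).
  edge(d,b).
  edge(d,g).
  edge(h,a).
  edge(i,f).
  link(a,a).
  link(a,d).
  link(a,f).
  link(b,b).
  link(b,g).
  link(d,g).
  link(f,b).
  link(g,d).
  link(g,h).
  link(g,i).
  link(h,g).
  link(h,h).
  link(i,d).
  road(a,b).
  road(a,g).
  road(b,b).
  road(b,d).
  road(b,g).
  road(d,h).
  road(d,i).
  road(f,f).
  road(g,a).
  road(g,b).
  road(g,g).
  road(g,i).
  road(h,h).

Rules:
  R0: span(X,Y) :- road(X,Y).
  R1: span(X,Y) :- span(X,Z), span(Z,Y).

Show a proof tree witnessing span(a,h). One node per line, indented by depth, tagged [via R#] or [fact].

round 1: derive span(a,b) via R0 from road(a,b)
round 1: derive span(a,g) via R0 from road(a,g)
round 1: derive span(b,b) via R0 from road(b,b)
round 1: derive span(b,d) via R0 from road(b,d)
round 1: derive span(b,g) via R0 from road(b,g)
round 1: derive span(d,h) via R0 from road(d,h)
round 1: derive span(d,i) via R0 from road(d,i)
round 1: derive span(f,f) via R0 from road(f,f)
round 1: derive span(g,a) via R0 from road(g,a)
round 1: derive span(g,b) via R0 from road(g,b)
round 1: derive span(g,g) via R0 from road(g,g)
round 1: derive span(g,i) via R0 from road(g,i)
round 1: derive span(h,h) via R0 from road(h,h)
round 2: derive span(a,a) via R1 from span(a,g), span(g,a)
round 2: derive span(a,d) via R1 from span(a,b), span(b,d)
round 2: derive span(a,i) via R1 from span(a,g), span(g,i)
round 2: derive span(b,a) via R1 from span(b,g), span(g,a)
round 2: derive span(b,h) via R1 from span(b,d), span(d,h)
round 2: derive span(b,i) via R1 from span(b,d), span(d,i)
round 2: derive span(g,d) via R1 from span(g,b), span(b,d)
round 3: derive span(a,h) via R1 from span(a,b), span(b,h)
round 3: derive span(g,h) via R1 from span(g,b), span(b,h)

span(a,h)  [via R1]
  span(a,b)  [via R0]
    road(a,b)  [fact]
  span(b,h)  [via R1]
    span(b,d)  [via R0]
      road(b,d)  [fact]
    span(d,h)  [via R0]
      road(d,h)  [fact]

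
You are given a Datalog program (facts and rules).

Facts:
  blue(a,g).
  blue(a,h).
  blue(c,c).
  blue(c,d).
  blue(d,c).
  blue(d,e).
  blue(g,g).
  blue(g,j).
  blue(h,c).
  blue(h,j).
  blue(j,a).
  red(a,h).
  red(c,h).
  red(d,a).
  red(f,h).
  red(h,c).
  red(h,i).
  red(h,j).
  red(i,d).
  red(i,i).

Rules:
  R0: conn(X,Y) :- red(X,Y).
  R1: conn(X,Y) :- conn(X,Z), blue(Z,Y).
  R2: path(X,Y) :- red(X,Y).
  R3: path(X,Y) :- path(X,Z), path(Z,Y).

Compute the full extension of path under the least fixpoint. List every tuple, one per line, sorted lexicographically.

path(a,a)
path(a,c)
path(a,d)
path(a,h)
path(a,i)
path(a,j)
path(c,a)
path(c,c)
path(c,d)
path(c,h)
path(c,i)
path(c,j)
path(d,a)
path(d,c)
path(d,d)
path(d,h)
path(d,i)
path(d,j)
path(f,a)
path(f,c)
path(f,d)
path(f,h)
path(f,i)
path(f,j)
path(h,a)
path(h,c)
path(h,d)
path(h,h)
path(h,i)
path(h,j)
path(i,a)
path(i,c)
path(i,d)
path(i,h)
path(i,i)
path(i,j)

round 1: derive path(a,h) via R2 from red(a,h)
round 1: derive path(c,h) via R2 from red(c,h)
round 1: derive path(d,a) via R2 from red(d,a)
round 1: derive path(f,h) via R2 from red(f,h)
round 1: derive path(h,c) via R2 from red(h,c)
round 1: derive path(h,i) via R2 from red(h,i)
round 1: derive path(h,j) via R2 from red(h,j)
round 1: derive path(i,d) via R2 from red(i,d)
round 1: derive path(i,i) via R2 from red(i,i)
round 2: derive path(a,c) via R3 from path(a,h), path(h,c)
round 2: derive path(a,i) via R3 from path(a,h), path(h,i)
round 2: derive path(a,j) via R3 from path(a,h), path(h,j)
round 2: derive path(c,c) via R3 from path(c,h), path(h,c)
round 2: derive path(c,i) via R3 from path(c,h), path(h,i)
round 2: derive path(c,j) via R3 from path(c,h), path(h,j)
round 2: derive path(d,h) via R3 from path(d,a), path(a,h)
round 2: derive path(f,c) via R3 from path(f,h), path(h,c)
round 2: derive path(f,i) via R3 from path(f,h), path(h,i)
round 2: derive path(f,j) via R3 from path(f,h), path(h,j)
round 2: derive path(h,d) via R3 from path(h,i), path(i,d)
round 2: derive path(h,h) via R3 from path(h,c), path(c,h)
round 2: derive path(i,a) via R3 from path(i,d), path(d,a)
round 3: derive path(a,a) via R3 from path(a,i), path(i,a)
round 3: derive path(a,d) via R3 from path(a,h), path(h,d)
round 3: derive path(c,a) via R3 from path(c,i), path(i,a)
round 3: derive path(c,d) via R3 from path(c,h), path(h,d)
round 3: derive path(d,c) via R3 from path(d,a), path(a,c)
round 3: derive path(d,d) via R3 from path(d,h), path(h,d)
round 3: derive path(d,i) via R3 from path(d,a), path(a,i)
round 3: derive path(d,j) via R3 from path(d,a), path(a,j)
round 3: derive path(f,a) via R3 from path(f,i), path(i,a)
round 3: derive path(f,d) via R3 from path(f,h), path(h,d)
round 3: derive path(h,a) via R3 from path(h,d), path(d,a)
round 3: derive path(i,c) via R3 from path(i,a), path(a,c)
round 3: derive path(i,h) via R3 from path(i,a), path(a,h)
round 3: derive path(i,j) via R3 from path(i,a), path(a,j)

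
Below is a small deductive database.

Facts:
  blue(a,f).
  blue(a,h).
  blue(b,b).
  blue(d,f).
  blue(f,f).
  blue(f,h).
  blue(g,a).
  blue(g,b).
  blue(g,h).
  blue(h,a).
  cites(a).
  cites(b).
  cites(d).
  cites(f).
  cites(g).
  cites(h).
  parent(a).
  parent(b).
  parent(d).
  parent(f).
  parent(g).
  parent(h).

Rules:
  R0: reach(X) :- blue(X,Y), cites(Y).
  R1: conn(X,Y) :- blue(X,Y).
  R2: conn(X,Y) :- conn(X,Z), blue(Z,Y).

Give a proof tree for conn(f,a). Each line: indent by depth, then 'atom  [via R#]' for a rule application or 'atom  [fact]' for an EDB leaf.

round 1: derive conn(a,f) via R1 from blue(a,f)
round 1: derive conn(a,h) via R1 from blue(a,h)
round 1: derive conn(b,b) via R1 from blue(b,b)
round 1: derive conn(d,f) via R1 from blue(d,f)
round 1: derive conn(f,f) via R1 from blue(f,f)
round 1: derive conn(f,h) via R1 from blue(f,h)
round 1: derive conn(g,a) via R1 from blue(g,a)
round 1: derive conn(g,b) via R1 from blue(g,b)
round 1: derive conn(g,h) via R1 from blue(g,h)
round 1: derive conn(h,a) via R1 from blue(h,a)
round 2: derive conn(a,a) via R2 from conn(a,h), blue(h,a)
round 2: derive conn(d,h) via R2 from conn(d,f), blue(f,h)
round 2: derive conn(f,a) via R2 from conn(f,h), blue(h,a)
round 2: derive conn(g,f) via R2 from conn(g,a), blue(a,f)
round 2: derive conn(h,f) via R2 from conn(h,a), blue(a,f)
round 2: derive conn(h,h) via R2 from conn(h,a), blue(a,h)
round 3: derive conn(d,a) via R2 from conn(d,h), blue(h,a)

conn(f,a)  [via R2]
  conn(f,h)  [via R1]
    blue(f,h)  [fact]
  blue(h,a)  [fact]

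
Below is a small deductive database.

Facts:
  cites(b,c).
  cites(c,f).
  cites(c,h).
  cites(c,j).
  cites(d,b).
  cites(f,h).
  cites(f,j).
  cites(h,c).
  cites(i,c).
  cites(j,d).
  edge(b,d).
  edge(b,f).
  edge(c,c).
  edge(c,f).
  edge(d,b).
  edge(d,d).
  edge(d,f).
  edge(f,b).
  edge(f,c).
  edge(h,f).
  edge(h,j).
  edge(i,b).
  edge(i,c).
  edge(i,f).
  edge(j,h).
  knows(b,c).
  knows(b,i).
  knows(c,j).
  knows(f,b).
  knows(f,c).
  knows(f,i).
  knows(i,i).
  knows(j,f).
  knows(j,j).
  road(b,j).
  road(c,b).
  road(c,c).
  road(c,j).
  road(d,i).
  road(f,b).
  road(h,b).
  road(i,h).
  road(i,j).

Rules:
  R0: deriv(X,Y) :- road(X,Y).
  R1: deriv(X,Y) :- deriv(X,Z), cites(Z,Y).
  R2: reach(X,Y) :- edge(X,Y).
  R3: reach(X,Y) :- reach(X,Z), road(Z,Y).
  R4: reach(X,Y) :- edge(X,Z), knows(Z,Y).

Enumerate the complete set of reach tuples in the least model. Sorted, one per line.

reach(b,b)
reach(b,c)
reach(b,d)
reach(b,f)
reach(b,h)
reach(b,i)
reach(b,j)
reach(c,b)
reach(c,c)
reach(c,f)
reach(c,h)
reach(c,i)
reach(c,j)
reach(d,b)
reach(d,c)
reach(d,d)
reach(d,f)
reach(d,h)
reach(d,i)
reach(d,j)
reach(f,b)
reach(f,c)
reach(f,h)
reach(f,i)
reach(f,j)
reach(h,b)
reach(h,c)
reach(h,f)
reach(h,h)
reach(h,i)
reach(h,j)
reach(i,b)
reach(i,c)
reach(i,f)
reach(i,h)
reach(i,i)
reach(i,j)
reach(j,b)
reach(j,h)
reach(j,j)

round 1: derive reach(b,d) via R2 from edge(b,d)
round 1: derive reach(b,f) via R2 from edge(b,f)
round 1: derive reach(c,c) via R2 from edge(c,c)
round 1: derive reach(c,f) via R2 from edge(c,f)
round 1: derive reach(d,b) via R2 from edge(d,b)
round 1: derive reach(d,d) via R2 from edge(d,d)
round 1: derive reach(d,f) via R2 from edge(d,f)
round 1: derive reach(f,b) via R2 from edge(f,b)
round 1: derive reach(f,c) via R2 from edge(f,c)
round 1: derive reach(h,f) via R2 from edge(h,f)
round 1: derive reach(h,j) via R2 from edge(h,j)
round 1: derive reach(i,b) via R2 from edge(i,b)
round 1: derive reach(i,c) via R2 from edge(i,c)
round 1: derive reach(i,f) via R2 from edge(i,f)
round 1: derive reach(j,h) via R2 from edge(j,h)
round 1: derive reach(b,b) via R4 from edge(b,f), knows(f,b)
round 1: derive reach(b,c) via R4 from edge(b,f), knows(f,c)
round 1: derive reach(b,i) via R4 from edge(b,f), knows(f,i)
round 1: derive reach(c,b) via R4 from edge(c,f), knows(f,b)
round 1: derive reach(c,i) via R4 from edge(c,f), knows(f,i)
round 1: derive reach(c,j) via R4 from edge(c,c), knows(c,j)
round 1: derive reach(d,c) via R4 from edge(d,b), knows(b,c)
round 1: derive reach(d,i) via R4 from edge(d,b), knows(b,i)
round 1: derive reach(f,i) via R4 from edge(f,b), knows(b,i)
round 1: derive reach(f,j) via R4 from edge(f,c), knows(c,j)
round 1: derive reach(h,b) via R4 from edge(h,f), knows(f,b)
round 1: derive reach(h,c) via R4 from edge(h,f), knows(f,c)
round 1: derive reach(h,i) via R4 from edge(h,f), knows(f,i)
round 1: derive reach(i,i) via R4 from edge(i,b), knows(b,i)
round 1: derive reach(i,j) via R4 from edge(i,c), knows(c,j)
round 2: derive reach(b,h) via R3 from reach(b,i), road(i,h)
round 2: derive reach(b,j) via R3 from reach(b,b), road(b,j)
round 2: derive reach(c,h) via R3 from reach(c,i), road(i,h)
round 2: derive reach(d,h) via R3 from reach(d,i), road(i,h)
round 2: derive reach(d,j) via R3 from reach(d,b), road(b,j)
round 2: derive reach(f,h) via R3 from reach(f,i), road(i,h)
round 2: derive reach(h,h) via R3 from reach(h,i), road(i,h)
round 2: derive reach(i,h) via R3 from reach(i,i), road(i,h)
round 2: derive reach(j,b) via R3 from reach(j,h), road(h,b)
round 3: derive reach(j,j) via R3 from reach(j,b), road(b,j)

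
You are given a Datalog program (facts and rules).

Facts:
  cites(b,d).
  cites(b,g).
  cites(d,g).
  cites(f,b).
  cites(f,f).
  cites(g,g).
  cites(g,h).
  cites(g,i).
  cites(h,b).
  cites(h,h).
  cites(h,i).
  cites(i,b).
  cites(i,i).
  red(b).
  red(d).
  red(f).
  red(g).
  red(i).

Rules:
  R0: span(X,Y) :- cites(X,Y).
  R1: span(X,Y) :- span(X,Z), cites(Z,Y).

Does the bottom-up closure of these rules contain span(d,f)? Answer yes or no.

no

round 1: derive span(b,d) via R0 from cites(b,d)
round 1: derive span(b,g) via R0 from cites(b,g)
round 1: derive span(d,g) via R0 from cites(d,g)
round 1: derive span(f,b) via R0 from cites(f,b)
round 1: derive span(f,f) via R0 from cites(f,f)
round 1: derive span(g,g) via R0 from cites(g,g)
round 1: derive span(g,h) via R0 from cites(g,h)
round 1: derive span(g,i) via R0 from cites(g,i)
round 1: derive span(h,b) via R0 from cites(h,b)
round 1: derive span(h,h) via R0 from cites(h,h)
round 1: derive span(h,i) via R0 from cites(h,i)
round 1: derive span(i,b) via R0 from cites(i,b)
round 1: derive span(i,i) via R0 from cites(i,i)
round 2: derive span(b,h) via R1 from span(b,g), cites(g,h)
round 2: derive span(b,i) via R1 from span(b,g), cites(g,i)
round 2: derive span(d,h) via R1 from span(d,g), cites(g,h)
round 2: derive span(d,i) via R1 from span(d,g), cites(g,i)
round 2: derive span(f,d) via R1 from span(f,b), cites(b,d)
round 2: derive span(f,g) via R1 from span(f,b), cites(b,g)
round 2: derive span(g,b) via R1 from span(g,h), cites(h,b)
round 2: derive span(h,d) via R1 from span(h,b), cites(b,d)
round 2: derive span(h,g) via R1 from span(h,b), cites(b,g)
round 2: derive span(i,d) via R1 from span(i,b), cites(b,d)
round 2: derive span(i,g) via R1 from span(i,b), cites(b,g)
round 3: derive span(b,b) via R1 from span(b,h), cites(h,b)
round 3: derive span(d,b) via R1 from span(d,h), cites(h,b)
round 3: derive span(f,h) via R1 from span(f,g), cites(g,h)
round 3: derive span(f,i) via R1 from span(f,g), cites(g,i)
round 3: derive span(g,d) via R1 from span(g,b), cites(b,d)
round 3: derive span(i,h) via R1 from span(i,g), cites(g,h)
round 4: derive span(d,d) via R1 from span(d,b), cites(b,d)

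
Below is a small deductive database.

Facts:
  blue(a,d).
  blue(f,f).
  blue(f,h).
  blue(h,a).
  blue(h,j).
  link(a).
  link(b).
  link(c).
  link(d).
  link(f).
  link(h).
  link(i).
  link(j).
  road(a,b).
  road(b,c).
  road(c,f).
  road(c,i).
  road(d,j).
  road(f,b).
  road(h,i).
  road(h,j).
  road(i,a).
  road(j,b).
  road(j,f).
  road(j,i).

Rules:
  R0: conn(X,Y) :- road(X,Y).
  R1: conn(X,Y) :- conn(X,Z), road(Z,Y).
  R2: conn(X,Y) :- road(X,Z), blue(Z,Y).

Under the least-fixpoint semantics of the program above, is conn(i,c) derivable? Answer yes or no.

round 1: derive conn(a,b) via R0 from road(a,b)
round 1: derive conn(b,c) via R0 from road(b,c)
round 1: derive conn(c,f) via R0 from road(c,f)
round 1: derive conn(c,i) via R0 from road(c,i)
round 1: derive conn(d,j) via R0 from road(d,j)
round 1: derive conn(f,b) via R0 from road(f,b)
round 1: derive conn(h,i) via R0 from road(h,i)
round 1: derive conn(h,j) via R0 from road(h,j)
round 1: derive conn(i,a) via R0 from road(i,a)
round 1: derive conn(j,b) via R0 from road(j,b)
round 1: derive conn(j,f) via R0 from road(j,f)
round 1: derive conn(j,i) via R0 from road(j,i)
round 1: derive conn(c,h) via R2 from road(c,f), blue(f,h)
round 1: derive conn(i,d) via R2 from road(i,a), blue(a,d)
round 1: derive conn(j,h) via R2 from road(j,f), blue(f,h)
round 2: derive conn(a,c) via R1 from conn(a,b), road(b,c)
round 2: derive conn(b,f) via R1 from conn(b,c), road(c,f)
round 2: derive conn(b,i) via R1 from conn(b,c), road(c,i)
round 2: derive conn(c,a) via R1 from conn(c,i), road(i,a)
round 2: derive conn(c,b) via R1 from conn(c,f), road(f,b)
round 2: derive conn(c,j) via R1 from conn(c,h), road(h,j)
round 2: derive conn(d,b) via R1 from conn(d,j), road(j,b)
round 2: derive conn(d,f) via R1 from conn(d,j), road(j,f)
round 2: derive conn(d,i) via R1 from conn(d,j), road(j,i)
round 2: derive conn(f,c) via R1 from conn(f,b), road(b,c)
round 2: derive conn(h,a) via R1 from conn(h,i), road(i,a)
round 2: derive conn(h,b) via R1 from conn(h,j), road(j,b)
round 2: derive conn(h,f) via R1 from conn(h,j), road(j,f)
round 2: derive conn(i,b) via R1 from conn(i,a), road(a,b)
round 2: derive conn(i,j) via R1 from conn(i,d), road(d,j)
round 2: derive conn(j,a) via R1 from conn(j,i), road(i,a)
round 2: derive conn(j,c) via R1 from conn(j,b), road(b,c)
round 2: derive conn(j,j) via R1 from conn(j,h), road(h,j)
round 3: derive conn(a,f) via R1 from conn(a,c), road(c,f)
round 3: derive conn(a,i) via R1 from conn(a,c), road(c,i)
round 3: derive conn(b,a) via R1 from conn(b,i), road(i,a)
round 3: derive conn(b,b) via R1 from conn(b,f), road(f,b)
round 3: derive conn(c,c) via R1 from conn(c,b), road(b,c)
round 3: derive conn(d,a) via R1 from conn(d,i), road(i,a)
round 3: derive conn(d,c) via R1 from conn(d,b), road(b,c)
round 3: derive conn(f,f) via R1 from conn(f,c), road(c,f)
round 3: derive conn(f,i) via R1 from conn(f,c), road(c,i)
round 3: derive conn(h,c) via R1 from conn(h,b), road(b,c)
round 3: derive conn(i,c) via R1 from conn(i,b), road(b,c)
round 3: derive conn(i,f) via R1 from conn(i,j), road(j,f)
round 3: derive conn(i,i) via R1 from conn(i,j), road(j,i)
round 4: derive conn(a,a) via R1 from conn(a,i), road(i,a)
round 4: derive conn(f,a) via R1 from conn(f,i), road(i,a)

yes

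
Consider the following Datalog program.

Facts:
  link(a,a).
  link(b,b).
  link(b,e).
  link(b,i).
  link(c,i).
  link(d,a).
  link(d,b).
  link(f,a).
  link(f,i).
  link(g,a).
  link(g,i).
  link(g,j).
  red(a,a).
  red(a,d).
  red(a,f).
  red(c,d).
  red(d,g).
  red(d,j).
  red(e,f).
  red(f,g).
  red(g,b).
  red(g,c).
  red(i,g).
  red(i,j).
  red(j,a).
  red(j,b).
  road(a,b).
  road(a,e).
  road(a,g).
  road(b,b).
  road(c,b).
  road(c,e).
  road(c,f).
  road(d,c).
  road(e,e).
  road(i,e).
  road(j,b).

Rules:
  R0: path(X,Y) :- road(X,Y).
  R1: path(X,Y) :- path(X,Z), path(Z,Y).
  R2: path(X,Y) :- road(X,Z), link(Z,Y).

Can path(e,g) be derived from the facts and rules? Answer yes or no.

round 1: derive path(a,b) via R0 from road(a,b)
round 1: derive path(a,e) via R0 from road(a,e)
round 1: derive path(a,g) via R0 from road(a,g)
round 1: derive path(b,b) via R0 from road(b,b)
round 1: derive path(c,b) via R0 from road(c,b)
round 1: derive path(c,e) via R0 from road(c,e)
round 1: derive path(c,f) via R0 from road(c,f)
round 1: derive path(d,c) via R0 from road(d,c)
round 1: derive path(e,e) via R0 from road(e,e)
round 1: derive path(i,e) via R0 from road(i,e)
round 1: derive path(j,b) via R0 from road(j,b)
round 1: derive path(a,a) via R2 from road(a,g), link(g,a)
round 1: derive path(a,i) via R2 from road(a,b), link(b,i)
round 1: derive path(a,j) via R2 from road(a,g), link(g,j)
round 1: derive path(b,e) via R2 from road(b,b), link(b,e)
round 1: derive path(b,i) via R2 from road(b,b), link(b,i)
round 1: derive path(c,a) via R2 from road(c,f), link(f,a)
round 1: derive path(c,i) via R2 from road(c,b), link(b,i)
round 1: derive path(d,i) via R2 from road(d,c), link(c,i)
round 1: derive path(j,e) via R2 from road(j,b), link(b,e)
round 1: derive path(j,i) via R2 from road(j,b), link(b,i)
round 2: derive path(c,g) via R1 from path(c,a), path(a,g)
round 2: derive path(c,j) via R1 from path(c,a), path(a,j)
round 2: derive path(d,a) via R1 from path(d,c), path(c,a)
round 2: derive path(d,b) via R1 from path(d,c), path(c,b)
round 2: derive path(d,e) via R1 from path(d,c), path(c,e)
round 2: derive path(d,f) via R1 from path(d,c), path(c,f)
round 3: derive path(d,g) via R1 from path(d,a), path(a,g)
round 3: derive path(d,j) via R1 from path(d,a), path(a,j)

no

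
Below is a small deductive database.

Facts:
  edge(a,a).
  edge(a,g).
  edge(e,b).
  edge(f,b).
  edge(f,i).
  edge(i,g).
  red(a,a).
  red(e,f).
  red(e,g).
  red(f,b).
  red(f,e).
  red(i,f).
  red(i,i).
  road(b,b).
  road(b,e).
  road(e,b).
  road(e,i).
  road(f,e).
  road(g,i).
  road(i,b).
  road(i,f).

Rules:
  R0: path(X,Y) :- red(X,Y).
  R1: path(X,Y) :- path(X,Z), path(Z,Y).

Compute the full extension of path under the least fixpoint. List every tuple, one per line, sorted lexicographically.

round 1: derive path(a,a) via R0 from red(a,a)
round 1: derive path(e,f) via R0 from red(e,f)
round 1: derive path(e,g) via R0 from red(e,g)
round 1: derive path(f,b) via R0 from red(f,b)
round 1: derive path(f,e) via R0 from red(f,e)
round 1: derive path(i,f) via R0 from red(i,f)
round 1: derive path(i,i) via R0 from red(i,i)
round 2: derive path(e,b) via R1 from path(e,f), path(f,b)
round 2: derive path(e,e) via R1 from path(e,f), path(f,e)
round 2: derive path(f,f) via R1 from path(f,e), path(e,f)
round 2: derive path(f,g) via R1 from path(f,e), path(e,g)
round 2: derive path(i,b) via R1 from path(i,f), path(f,b)
round 2: derive path(i,e) via R1 from path(i,f), path(f,e)
round 3: derive path(i,g) via R1 from path(i,e), path(e,g)

path(a,a)
path(e,b)
path(e,e)
path(e,f)
path(e,g)
path(f,b)
path(f,e)
path(f,f)
path(f,g)
path(i,b)
path(i,e)
path(i,f)
path(i,g)
path(i,i)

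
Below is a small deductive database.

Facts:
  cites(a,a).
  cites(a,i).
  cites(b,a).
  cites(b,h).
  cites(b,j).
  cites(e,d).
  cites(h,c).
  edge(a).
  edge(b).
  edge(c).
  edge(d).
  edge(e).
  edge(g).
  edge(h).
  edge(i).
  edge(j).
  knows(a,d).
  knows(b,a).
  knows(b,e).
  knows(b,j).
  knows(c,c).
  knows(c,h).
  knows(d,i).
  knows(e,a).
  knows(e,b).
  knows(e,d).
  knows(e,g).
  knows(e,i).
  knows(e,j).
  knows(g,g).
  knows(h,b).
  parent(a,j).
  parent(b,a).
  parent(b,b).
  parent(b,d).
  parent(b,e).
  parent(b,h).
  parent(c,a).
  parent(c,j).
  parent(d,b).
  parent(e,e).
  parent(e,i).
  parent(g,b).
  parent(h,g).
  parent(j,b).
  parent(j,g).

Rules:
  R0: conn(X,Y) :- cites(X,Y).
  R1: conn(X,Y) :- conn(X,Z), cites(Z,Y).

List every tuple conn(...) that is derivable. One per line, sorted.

conn(a,a)
conn(a,i)
conn(b,a)
conn(b,c)
conn(b,h)
conn(b,i)
conn(b,j)
conn(e,d)
conn(h,c)

round 1: derive conn(a,a) via R0 from cites(a,a)
round 1: derive conn(a,i) via R0 from cites(a,i)
round 1: derive conn(b,a) via R0 from cites(b,a)
round 1: derive conn(b,h) via R0 from cites(b,h)
round 1: derive conn(b,j) via R0 from cites(b,j)
round 1: derive conn(e,d) via R0 from cites(e,d)
round 1: derive conn(h,c) via R0 from cites(h,c)
round 2: derive conn(b,c) via R1 from conn(b,h), cites(h,c)
round 2: derive conn(b,i) via R1 from conn(b,a), cites(a,i)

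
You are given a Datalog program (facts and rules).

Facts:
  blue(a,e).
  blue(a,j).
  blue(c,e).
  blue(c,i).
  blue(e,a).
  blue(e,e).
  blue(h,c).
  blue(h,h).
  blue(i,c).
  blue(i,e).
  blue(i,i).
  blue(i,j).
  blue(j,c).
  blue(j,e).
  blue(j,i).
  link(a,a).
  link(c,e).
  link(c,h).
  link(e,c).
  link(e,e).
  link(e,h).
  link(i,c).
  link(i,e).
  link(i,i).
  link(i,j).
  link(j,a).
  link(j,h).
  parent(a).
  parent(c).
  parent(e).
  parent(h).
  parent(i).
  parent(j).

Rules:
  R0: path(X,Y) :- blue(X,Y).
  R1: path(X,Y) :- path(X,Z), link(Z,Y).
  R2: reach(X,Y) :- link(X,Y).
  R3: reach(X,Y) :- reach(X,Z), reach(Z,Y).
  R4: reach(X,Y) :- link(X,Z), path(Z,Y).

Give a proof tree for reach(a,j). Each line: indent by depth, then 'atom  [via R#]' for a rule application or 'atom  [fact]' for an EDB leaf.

round 1: derive path(a,e) via R0 from blue(a,e)
round 1: derive path(a,j) via R0 from blue(a,j)
round 1: derive path(c,e) via R0 from blue(c,e)
round 1: derive path(c,i) via R0 from blue(c,i)
round 1: derive path(e,a) via R0 from blue(e,a)
round 1: derive path(e,e) via R0 from blue(e,e)
round 1: derive path(h,c) via R0 from blue(h,c)
round 1: derive path(h,h) via R0 from blue(h,h)
round 1: derive path(i,c) via R0 from blue(i,c)
round 1: derive path(i,e) via R0 from blue(i,e)
round 1: derive path(i,i) via R0 from blue(i,i)
round 1: derive path(i,j) via R0 from blue(i,j)
round 1: derive path(j,c) via R0 from blue(j,c)
round 1: derive path(j,e) via R0 from blue(j,e)
round 1: derive path(j,i) via R0 from blue(j,i)
round 1: derive reach(a,a) via R2 from link(a,a)
round 1: derive reach(c,e) via R2 from link(c,e)
round 1: derive reach(c,h) via R2 from link(c,h)
round 1: derive reach(e,c) via R2 from link(e,c)
round 1: derive reach(e,e) via R2 from link(e,e)
round 1: derive reach(e,h) via R2 from link(e,h)
round 1: derive reach(i,c) via R2 from link(i,c)
round 1: derive reach(i,e) via R2 from link(i,e)
round 1: derive reach(i,i) via R2 from link(i,i)
round 1: derive reach(i,j) via R2 from link(i,j)
round 1: derive reach(j,a) via R2 from link(j,a)
round 1: derive reach(j,h) via R2 from link(j,h)
round 2: derive path(a,a) via R1 from path(a,j), link(j,a)
round 2: derive path(a,c) via R1 from path(a,e), link(e,c)
round 2: derive path(a,h) via R1 from path(a,e), link(e,h)
round 2: derive path(c,c) via R1 from path(c,e), link(e,c)
round 2: derive path(c,h) via R1 from path(c,e), link(e,h)
round 2: derive path(c,j) via R1 from path(c,i), link(i,j)
round 2: derive path(e,c) via R1 from path(e,e), link(e,c)
round 2: derive path(e,h) via R1 from path(e,e), link(e,h)
round 2: derive path(h,e) via R1 from path(h,c), link(c,e)
round 2: derive path(i,a) via R1 from path(i,j), link(j,a)
round 2: derive path(i,h) via R1 from path(i,c), link(c,h)
round 2: derive path(j,h) via R1 from path(j,c), link(c,h)
round 2: derive path(j,j) via R1 from path(j,i), link(i,j)
round 2: derive reach(c,c) via R3 from reach(c,e), reach(e,c)
round 2: derive reach(i,a) via R3 from reach(i,j), reach(j,a)
round 2: derive reach(i,h) via R3 from reach(i,c), reach(c,h)
round 2: derive reach(a,e) via R4 from link(a,a), path(a,e)
round 2: derive reach(a,j) via R4 from link(a,a), path(a,j)
round 2: derive reach(c,a) via R4 from link(c,e), path(e,a)
round 2: derive reach(e,a) via R4 from link(e,e), path(e,a)
round 2: derive reach(e,i) via R4 from link(e,c), path(c,i)
round 2: derive reach(j,c) via R4 from link(j,h), path(h,c)
round 2: derive reach(j,e) via R4 from link(j,a), path(a,e)
round 2: derive reach(j,j) via R4 from link(j,a), path(a,j)
round 3: derive path(c,a) via R1 from path(c,j), link(j,a)
round 3: derive path(j,a) via R1 from path(j,j), link(j,a)
round 3: derive reach(a,c) via R3 from reach(a,e), reach(e,c)
round 3: derive reach(a,h) via R3 from reach(a,e), reach(e,h)
round 3: derive reach(a,i) via R3 from reach(a,e), reach(e,i)
round 3: derive reach(c,i) via R3 from reach(c,e), reach(e,i)
round 3: derive reach(c,j) via R3 from reach(c,a), reach(a,j)
round 3: derive reach(e,j) via R3 from reach(e,a), reach(a,j)
round 3: derive reach(j,i) via R3 from reach(j,e), reach(e,i)

reach(a,j)  [via R4]
  link(a,a)  [fact]
  path(a,j)  [via R0]
    blue(a,j)  [fact]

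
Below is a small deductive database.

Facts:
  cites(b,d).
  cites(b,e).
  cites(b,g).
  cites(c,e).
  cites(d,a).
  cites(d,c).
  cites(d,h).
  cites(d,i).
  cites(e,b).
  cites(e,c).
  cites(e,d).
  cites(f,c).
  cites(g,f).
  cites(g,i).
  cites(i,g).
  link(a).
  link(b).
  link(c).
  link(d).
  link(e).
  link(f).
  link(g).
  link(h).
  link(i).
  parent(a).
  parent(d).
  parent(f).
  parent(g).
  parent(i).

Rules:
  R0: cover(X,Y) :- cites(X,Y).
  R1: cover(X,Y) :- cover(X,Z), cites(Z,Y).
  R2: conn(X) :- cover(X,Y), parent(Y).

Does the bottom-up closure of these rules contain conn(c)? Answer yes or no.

yes

round 1: derive cover(b,d) via R0 from cites(b,d)
round 1: derive cover(b,e) via R0 from cites(b,e)
round 1: derive cover(b,g) via R0 from cites(b,g)
round 1: derive cover(c,e) via R0 from cites(c,e)
round 1: derive cover(d,a) via R0 from cites(d,a)
round 1: derive cover(d,c) via R0 from cites(d,c)
round 1: derive cover(d,h) via R0 from cites(d,h)
round 1: derive cover(d,i) via R0 from cites(d,i)
round 1: derive cover(e,b) via R0 from cites(e,b)
round 1: derive cover(e,c) via R0 from cites(e,c)
round 1: derive cover(e,d) via R0 from cites(e,d)
round 1: derive cover(f,c) via R0 from cites(f,c)
round 1: derive cover(g,f) via R0 from cites(g,f)
round 1: derive cover(g,i) via R0 from cites(g,i)
round 1: derive cover(i,g) via R0 from cites(i,g)
round 2: derive cover(b,a) via R1 from cover(b,d), cites(d,a)
round 2: derive cover(b,b) via R1 from cover(b,e), cites(e,b)
round 2: derive cover(b,c) via R1 from cover(b,d), cites(d,c)
round 2: derive cover(b,f) via R1 from cover(b,g), cites(g,f)
round 2: derive cover(b,h) via R1 from cover(b,d), cites(d,h)
round 2: derive cover(b,i) via R1 from cover(b,d), cites(d,i)
round 2: derive cover(c,b) via R1 from cover(c,e), cites(e,b)
round 2: derive cover(c,c) via R1 from cover(c,e), cites(e,c)
round 2: derive cover(c,d) via R1 from cover(c,e), cites(e,d)
round 2: derive cover(d,e) via R1 from cover(d,c), cites(c,e)
round 2: derive cover(d,g) via R1 from cover(d,i), cites(i,g)
round 2: derive cover(e,a) via R1 from cover(e,d), cites(d,a)
round 2: derive cover(e,e) via R1 from cover(e,b), cites(b,e)
round 2: derive cover(e,g) via R1 from cover(e,b), cites(b,g)
round 2: derive cover(e,h) via R1 from cover(e,d), cites(d,h)
round 2: derive cover(e,i) via R1 from cover(e,d), cites(d,i)
round 2: derive cover(f,e) via R1 from cover(f,c), cites(c,e)
round 2: derive cover(g,c) via R1 from cover(g,f), cites(f,c)
round 2: derive cover(g,g) via R1 from cover(g,i), cites(i,g)
round 2: derive cover(i,f) via R1 from cover(i,g), cites(g,f)
round 2: derive cover(i,i) via R1 from cover(i,g), cites(g,i)
round 2: derive conn(b) via R2 from cover(b,d), parent(d)
round 2: derive conn(d) via R2 from cover(d,a), parent(a)
round 2: derive conn(e) via R2 from cover(e,d), parent(d)
round 2: derive conn(g) via R2 from cover(g,f), parent(f)
round 2: derive conn(i) via R2 from cover(i,g), parent(g)
round 3: derive cover(c,a) via R1 from cover(c,d), cites(d,a)
round 3: derive cover(c,g) via R1 from cover(c,b), cites(b,g)
round 3: derive cover(c,h) via R1 from cover(c,d), cites(d,h)
round 3: derive cover(c,i) via R1 from cover(c,d), cites(d,i)
round 3: derive cover(d,b) via R1 from cover(d,e), cites(e,b)
round 3: derive cover(d,d) via R1 from cover(d,e), cites(e,d)
round 3: derive cover(d,f) via R1 from cover(d,g), cites(g,f)
round 3: derive cover(e,f) via R1 from cover(e,g), cites(g,f)
round 3: derive cover(f,b) via R1 from cover(f,e), cites(e,b)
round 3: derive cover(f,d) via R1 from cover(f,e), cites(e,d)
round 3: derive cover(g,e) via R1 from cover(g,c), cites(c,e)
round 3: derive cover(i,c) via R1 from cover(i,f), cites(f,c)
round 3: derive conn(c) via R2 from cover(c,d), parent(d)
round 4: derive cover(c,f) via R1 from cover(c,g), cites(g,f)
round 4: derive cover(f,a) via R1 from cover(f,d), cites(d,a)
round 4: derive cover(f,g) via R1 from cover(f,b), cites(b,g)
round 4: derive cover(f,h) via R1 from cover(f,d), cites(d,h)
round 4: derive cover(f,i) via R1 from cover(f,d), cites(d,i)
round 4: derive cover(g,b) via R1 from cover(g,e), cites(e,b)
round 4: derive cover(g,d) via R1 from cover(g,e), cites(e,d)
round 4: derive cover(i,e) via R1 from cover(i,c), cites(c,e)
round 4: derive conn(f) via R2 from cover(f,d), parent(d)
round 5: derive cover(f,f) via R1 from cover(f,g), cites(g,f)
round 5: derive cover(g,a) via R1 from cover(g,d), cites(d,a)
round 5: derive cover(g,h) via R1 from cover(g,d), cites(d,h)
round 5: derive cover(i,b) via R1 from cover(i,e), cites(e,b)
round 5: derive cover(i,d) via R1 from cover(i,e), cites(e,d)
round 6: derive cover(i,a) via R1 from cover(i,d), cites(d,a)
round 6: derive cover(i,h) via R1 from cover(i,d), cites(d,h)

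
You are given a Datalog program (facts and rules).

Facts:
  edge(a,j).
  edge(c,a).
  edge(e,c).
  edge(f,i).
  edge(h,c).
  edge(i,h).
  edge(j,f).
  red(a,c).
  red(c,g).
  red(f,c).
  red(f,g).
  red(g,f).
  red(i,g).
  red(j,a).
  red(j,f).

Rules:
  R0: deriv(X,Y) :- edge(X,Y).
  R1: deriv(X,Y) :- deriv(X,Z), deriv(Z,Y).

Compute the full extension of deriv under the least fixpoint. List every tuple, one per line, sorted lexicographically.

deriv(a,a)
deriv(a,c)
deriv(a,f)
deriv(a,h)
deriv(a,i)
deriv(a,j)
deriv(c,a)
deriv(c,c)
deriv(c,f)
deriv(c,h)
deriv(c,i)
deriv(c,j)
deriv(e,a)
deriv(e,c)
deriv(e,f)
deriv(e,h)
deriv(e,i)
deriv(e,j)
deriv(f,a)
deriv(f,c)
deriv(f,f)
deriv(f,h)
deriv(f,i)
deriv(f,j)
deriv(h,a)
deriv(h,c)
deriv(h,f)
deriv(h,h)
deriv(h,i)
deriv(h,j)
deriv(i,a)
deriv(i,c)
deriv(i,f)
deriv(i,h)
deriv(i,i)
deriv(i,j)
deriv(j,a)
deriv(j,c)
deriv(j,f)
deriv(j,h)
deriv(j,i)
deriv(j,j)

round 1: derive deriv(a,j) via R0 from edge(a,j)
round 1: derive deriv(c,a) via R0 from edge(c,a)
round 1: derive deriv(e,c) via R0 from edge(e,c)
round 1: derive deriv(f,i) via R0 from edge(f,i)
round 1: derive deriv(h,c) via R0 from edge(h,c)
round 1: derive deriv(i,h) via R0 from edge(i,h)
round 1: derive deriv(j,f) via R0 from edge(j,f)
round 2: derive deriv(a,f) via R1 from deriv(a,j), deriv(j,f)
round 2: derive deriv(c,j) via R1 from deriv(c,a), deriv(a,j)
round 2: derive deriv(e,a) via R1 from deriv(e,c), deriv(c,a)
round 2: derive deriv(f,h) via R1 from deriv(f,i), deriv(i,h)
round 2: derive deriv(h,a) via R1 from deriv(h,c), deriv(c,a)
round 2: derive deriv(i,c) via R1 from deriv(i,h), deriv(h,c)
round 2: derive deriv(j,i) via R1 from deriv(j,f), deriv(f,i)
round 3: derive deriv(a,h) via R1 from deriv(a,f), deriv(f,h)
round 3: derive deriv(a,i) via R1 from deriv(a,f), deriv(f,i)
round 3: derive deriv(c,f) via R1 from deriv(c,a), deriv(a,f)
round 3: derive deriv(c,i) via R1 from deriv(c,j), deriv(j,i)
round 3: derive deriv(e,f) via R1 from deriv(e,a), deriv(a,f)
round 3: derive deriv(e,j) via R1 from deriv(e,a), deriv(a,j)
round 3: derive deriv(f,a) via R1 from deriv(f,h), deriv(h,a)
round 3: derive deriv(f,c) via R1 from deriv(f,h), deriv(h,c)
round 3: derive deriv(h,f) via R1 from deriv(h,a), deriv(a,f)
round 3: derive deriv(h,j) via R1 from deriv(h,a), deriv(a,j)
round 3: derive deriv(i,a) via R1 from deriv(i,c), deriv(c,a)
round 3: derive deriv(i,j) via R1 from deriv(i,c), deriv(c,j)
round 3: derive deriv(j,c) via R1 from deriv(j,i), deriv(i,c)
round 3: derive deriv(j,h) via R1 from deriv(j,f), deriv(f,h)
round 4: derive deriv(a,a) via R1 from deriv(a,f), deriv(f,a)
round 4: derive deriv(a,c) via R1 from deriv(a,f), deriv(f,c)
round 4: derive deriv(c,c) via R1 from deriv(c,f), deriv(f,c)
round 4: derive deriv(c,h) via R1 from deriv(c,a), deriv(a,h)
round 4: derive deriv(e,h) via R1 from deriv(e,a), deriv(a,h)
round 4: derive deriv(e,i) via R1 from deriv(e,a), deriv(a,i)
round 4: derive deriv(f,f) via R1 from deriv(f,a), deriv(a,f)
round 4: derive deriv(f,j) via R1 from deriv(f,a), deriv(a,j)
round 4: derive deriv(h,h) via R1 from deriv(h,a), deriv(a,h)
round 4: derive deriv(h,i) via R1 from deriv(h,a), deriv(a,i)
round 4: derive deriv(i,f) via R1 from deriv(i,a), deriv(a,f)
round 4: derive deriv(i,i) via R1 from deriv(i,a), deriv(a,i)
round 4: derive deriv(j,a) via R1 from deriv(j,c), deriv(c,a)
round 4: derive deriv(j,j) via R1 from deriv(j,c), deriv(c,j)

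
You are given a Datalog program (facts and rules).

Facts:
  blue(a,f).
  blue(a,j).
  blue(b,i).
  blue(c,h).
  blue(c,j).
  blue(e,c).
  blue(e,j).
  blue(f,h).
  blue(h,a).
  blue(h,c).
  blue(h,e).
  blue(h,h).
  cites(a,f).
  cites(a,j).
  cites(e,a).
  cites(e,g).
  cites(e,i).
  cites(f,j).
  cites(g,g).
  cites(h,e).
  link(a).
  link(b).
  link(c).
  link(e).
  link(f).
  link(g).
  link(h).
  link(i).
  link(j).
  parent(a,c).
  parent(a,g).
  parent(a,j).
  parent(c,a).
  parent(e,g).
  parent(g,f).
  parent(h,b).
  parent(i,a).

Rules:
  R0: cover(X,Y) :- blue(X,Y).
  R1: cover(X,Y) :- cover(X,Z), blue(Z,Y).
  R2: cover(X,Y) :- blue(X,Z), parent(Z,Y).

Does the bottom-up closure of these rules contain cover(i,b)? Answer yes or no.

no

round 1: derive cover(a,f) via R0 from blue(a,f)
round 1: derive cover(a,j) via R0 from blue(a,j)
round 1: derive cover(b,i) via R0 from blue(b,i)
round 1: derive cover(c,h) via R0 from blue(c,h)
round 1: derive cover(c,j) via R0 from blue(c,j)
round 1: derive cover(e,c) via R0 from blue(e,c)
round 1: derive cover(e,j) via R0 from blue(e,j)
round 1: derive cover(f,h) via R0 from blue(f,h)
round 1: derive cover(h,a) via R0 from blue(h,a)
round 1: derive cover(h,c) via R0 from blue(h,c)
round 1: derive cover(h,e) via R0 from blue(h,e)
round 1: derive cover(h,h) via R0 from blue(h,h)
round 1: derive cover(b,a) via R2 from blue(b,i), parent(i,a)
round 1: derive cover(c,b) via R2 from blue(c,h), parent(h,b)
round 1: derive cover(e,a) via R2 from blue(e,c), parent(c,a)
round 1: derive cover(f,b) via R2 from blue(f,h), parent(h,b)
round 1: derive cover(h,b) via R2 from blue(h,h), parent(h,b)
round 1: derive cover(h,g) via R2 from blue(h,a), parent(a,g)
round 1: derive cover(h,j) via R2 from blue(h,a), parent(a,j)
round 2: derive cover(a,h) via R1 from cover(a,f), blue(f,h)
round 2: derive cover(b,f) via R1 from cover(b,a), blue(a,f)
round 2: derive cover(b,j) via R1 from cover(b,a), blue(a,j)
round 2: derive cover(c,a) via R1 from cover(c,h), blue(h,a)
round 2: derive cover(c,c) via R1 from cover(c,h), blue(h,c)
round 2: derive cover(c,e) via R1 from cover(c,h), blue(h,e)
round 2: derive cover(c,i) via R1 from cover(c,b), blue(b,i)
round 2: derive cover(e,f) via R1 from cover(e,a), blue(a,f)
round 2: derive cover(e,h) via R1 from cover(e,c), blue(c,h)
round 2: derive cover(f,a) via R1 from cover(f,h), blue(h,a)
round 2: derive cover(f,c) via R1 from cover(f,h), blue(h,c)
round 2: derive cover(f,e) via R1 from cover(f,h), blue(h,e)
round 2: derive cover(f,i) via R1 from cover(f,b), blue(b,i)
round 2: derive cover(h,f) via R1 from cover(h,a), blue(a,f)
round 2: derive cover(h,i) via R1 from cover(h,b), blue(b,i)
round 3: derive cover(a,a) via R1 from cover(a,h), blue(h,a)
round 3: derive cover(a,c) via R1 from cover(a,h), blue(h,c)
round 3: derive cover(a,e) via R1 from cover(a,h), blue(h,e)
round 3: derive cover(b,h) via R1 from cover(b,f), blue(f,h)
round 3: derive cover(c,f) via R1 from cover(c,a), blue(a,f)
round 3: derive cover(e,e) via R1 from cover(e,h), blue(h,e)
round 3: derive cover(f,f) via R1 from cover(f,a), blue(a,f)
round 3: derive cover(f,j) via R1 from cover(f,a), blue(a,j)
round 4: derive cover(b,c) via R1 from cover(b,h), blue(h,c)
round 4: derive cover(b,e) via R1 from cover(b,h), blue(h,e)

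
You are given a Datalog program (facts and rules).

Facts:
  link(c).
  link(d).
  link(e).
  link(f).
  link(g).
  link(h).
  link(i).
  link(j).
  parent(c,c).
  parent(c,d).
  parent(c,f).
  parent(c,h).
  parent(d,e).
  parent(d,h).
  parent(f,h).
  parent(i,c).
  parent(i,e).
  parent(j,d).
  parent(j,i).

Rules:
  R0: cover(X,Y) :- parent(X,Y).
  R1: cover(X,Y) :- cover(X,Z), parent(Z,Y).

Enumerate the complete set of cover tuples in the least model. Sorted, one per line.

cover(c,c)
cover(c,d)
cover(c,e)
cover(c,f)
cover(c,h)
cover(d,e)
cover(d,h)
cover(f,h)
cover(i,c)
cover(i,d)
cover(i,e)
cover(i,f)
cover(i,h)
cover(j,c)
cover(j,d)
cover(j,e)
cover(j,f)
cover(j,h)
cover(j,i)

round 1: derive cover(c,c) via R0 from parent(c,c)
round 1: derive cover(c,d) via R0 from parent(c,d)
round 1: derive cover(c,f) via R0 from parent(c,f)
round 1: derive cover(c,h) via R0 from parent(c,h)
round 1: derive cover(d,e) via R0 from parent(d,e)
round 1: derive cover(d,h) via R0 from parent(d,h)
round 1: derive cover(f,h) via R0 from parent(f,h)
round 1: derive cover(i,c) via R0 from parent(i,c)
round 1: derive cover(i,e) via R0 from parent(i,e)
round 1: derive cover(j,d) via R0 from parent(j,d)
round 1: derive cover(j,i) via R0 from parent(j,i)
round 2: derive cover(c,e) via R1 from cover(c,d), parent(d,e)
round 2: derive cover(i,d) via R1 from cover(i,c), parent(c,d)
round 2: derive cover(i,f) via R1 from cover(i,c), parent(c,f)
round 2: derive cover(i,h) via R1 from cover(i,c), parent(c,h)
round 2: derive cover(j,c) via R1 from cover(j,i), parent(i,c)
round 2: derive cover(j,e) via R1 from cover(j,d), parent(d,e)
round 2: derive cover(j,h) via R1 from cover(j,d), parent(d,h)
round 3: derive cover(j,f) via R1 from cover(j,c), parent(c,f)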